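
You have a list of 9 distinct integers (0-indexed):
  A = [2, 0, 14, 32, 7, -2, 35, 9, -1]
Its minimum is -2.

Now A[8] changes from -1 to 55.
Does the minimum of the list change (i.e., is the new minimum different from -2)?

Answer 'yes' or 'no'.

Answer: no

Derivation:
Old min = -2
Change: A[8] -1 -> 55
Changed element was NOT the min; min changes only if 55 < -2.
New min = -2; changed? no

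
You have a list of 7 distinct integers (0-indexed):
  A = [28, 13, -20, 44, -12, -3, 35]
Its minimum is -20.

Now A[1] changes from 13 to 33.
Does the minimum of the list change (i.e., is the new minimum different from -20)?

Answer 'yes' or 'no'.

Answer: no

Derivation:
Old min = -20
Change: A[1] 13 -> 33
Changed element was NOT the min; min changes only if 33 < -20.
New min = -20; changed? no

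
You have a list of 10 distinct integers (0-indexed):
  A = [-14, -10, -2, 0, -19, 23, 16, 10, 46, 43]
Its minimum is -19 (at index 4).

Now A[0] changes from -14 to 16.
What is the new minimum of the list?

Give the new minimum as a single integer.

Answer: -19

Derivation:
Old min = -19 (at index 4)
Change: A[0] -14 -> 16
Changed element was NOT the old min.
  New min = min(old_min, new_val) = min(-19, 16) = -19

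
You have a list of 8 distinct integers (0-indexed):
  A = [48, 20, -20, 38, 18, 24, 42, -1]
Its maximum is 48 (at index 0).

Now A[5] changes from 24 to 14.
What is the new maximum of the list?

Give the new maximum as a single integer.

Answer: 48

Derivation:
Old max = 48 (at index 0)
Change: A[5] 24 -> 14
Changed element was NOT the old max.
  New max = max(old_max, new_val) = max(48, 14) = 48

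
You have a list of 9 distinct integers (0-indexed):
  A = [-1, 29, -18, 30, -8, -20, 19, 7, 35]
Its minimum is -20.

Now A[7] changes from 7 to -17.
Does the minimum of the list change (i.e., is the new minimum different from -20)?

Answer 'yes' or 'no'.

Answer: no

Derivation:
Old min = -20
Change: A[7] 7 -> -17
Changed element was NOT the min; min changes only if -17 < -20.
New min = -20; changed? no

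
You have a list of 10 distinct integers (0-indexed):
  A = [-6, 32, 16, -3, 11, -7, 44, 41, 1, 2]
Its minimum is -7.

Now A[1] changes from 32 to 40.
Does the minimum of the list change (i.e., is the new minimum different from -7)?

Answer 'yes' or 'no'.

Old min = -7
Change: A[1] 32 -> 40
Changed element was NOT the min; min changes only if 40 < -7.
New min = -7; changed? no

Answer: no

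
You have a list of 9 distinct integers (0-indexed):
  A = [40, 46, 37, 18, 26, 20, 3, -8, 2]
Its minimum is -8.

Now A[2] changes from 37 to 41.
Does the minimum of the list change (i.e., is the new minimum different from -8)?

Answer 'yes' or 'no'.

Old min = -8
Change: A[2] 37 -> 41
Changed element was NOT the min; min changes only if 41 < -8.
New min = -8; changed? no

Answer: no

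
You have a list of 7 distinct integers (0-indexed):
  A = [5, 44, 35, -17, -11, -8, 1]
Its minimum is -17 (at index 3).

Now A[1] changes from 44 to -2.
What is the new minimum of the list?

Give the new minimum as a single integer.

Old min = -17 (at index 3)
Change: A[1] 44 -> -2
Changed element was NOT the old min.
  New min = min(old_min, new_val) = min(-17, -2) = -17

Answer: -17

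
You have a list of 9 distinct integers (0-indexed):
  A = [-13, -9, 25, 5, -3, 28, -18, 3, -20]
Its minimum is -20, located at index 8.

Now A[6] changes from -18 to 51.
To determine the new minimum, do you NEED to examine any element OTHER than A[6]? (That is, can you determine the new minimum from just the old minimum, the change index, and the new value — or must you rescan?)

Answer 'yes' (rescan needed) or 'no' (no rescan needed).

Answer: no

Derivation:
Old min = -20 at index 8
Change at index 6: -18 -> 51
Index 6 was NOT the min. New min = min(-20, 51). No rescan of other elements needed.
Needs rescan: no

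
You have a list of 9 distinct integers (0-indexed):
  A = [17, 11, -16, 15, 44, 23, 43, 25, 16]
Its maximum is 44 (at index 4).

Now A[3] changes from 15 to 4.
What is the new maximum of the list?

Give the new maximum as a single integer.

Answer: 44

Derivation:
Old max = 44 (at index 4)
Change: A[3] 15 -> 4
Changed element was NOT the old max.
  New max = max(old_max, new_val) = max(44, 4) = 44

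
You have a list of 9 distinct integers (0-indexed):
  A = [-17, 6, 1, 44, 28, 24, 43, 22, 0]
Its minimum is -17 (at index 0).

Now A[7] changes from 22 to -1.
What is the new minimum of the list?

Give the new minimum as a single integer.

Old min = -17 (at index 0)
Change: A[7] 22 -> -1
Changed element was NOT the old min.
  New min = min(old_min, new_val) = min(-17, -1) = -17

Answer: -17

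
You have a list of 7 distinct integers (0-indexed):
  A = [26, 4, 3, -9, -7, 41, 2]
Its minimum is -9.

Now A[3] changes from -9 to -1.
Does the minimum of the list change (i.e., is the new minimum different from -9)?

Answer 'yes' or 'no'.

Answer: yes

Derivation:
Old min = -9
Change: A[3] -9 -> -1
Changed element was the min; new min must be rechecked.
New min = -7; changed? yes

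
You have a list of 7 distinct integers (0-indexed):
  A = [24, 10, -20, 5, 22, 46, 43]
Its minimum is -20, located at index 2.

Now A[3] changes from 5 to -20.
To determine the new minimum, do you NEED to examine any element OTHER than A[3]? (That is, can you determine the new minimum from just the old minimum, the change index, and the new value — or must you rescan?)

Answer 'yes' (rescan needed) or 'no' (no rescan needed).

Answer: no

Derivation:
Old min = -20 at index 2
Change at index 3: 5 -> -20
Index 3 was NOT the min. New min = min(-20, -20). No rescan of other elements needed.
Needs rescan: no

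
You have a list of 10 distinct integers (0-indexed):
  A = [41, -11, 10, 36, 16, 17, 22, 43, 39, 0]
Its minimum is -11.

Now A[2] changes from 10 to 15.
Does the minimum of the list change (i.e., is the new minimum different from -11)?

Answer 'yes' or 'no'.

Old min = -11
Change: A[2] 10 -> 15
Changed element was NOT the min; min changes only if 15 < -11.
New min = -11; changed? no

Answer: no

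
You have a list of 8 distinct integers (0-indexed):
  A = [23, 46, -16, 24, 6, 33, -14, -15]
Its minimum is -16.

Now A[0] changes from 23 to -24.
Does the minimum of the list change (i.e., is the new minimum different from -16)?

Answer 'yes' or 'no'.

Old min = -16
Change: A[0] 23 -> -24
Changed element was NOT the min; min changes only if -24 < -16.
New min = -24; changed? yes

Answer: yes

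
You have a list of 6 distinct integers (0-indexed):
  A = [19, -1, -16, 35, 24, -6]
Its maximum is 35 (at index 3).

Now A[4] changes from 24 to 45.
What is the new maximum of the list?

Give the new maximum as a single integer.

Answer: 45

Derivation:
Old max = 35 (at index 3)
Change: A[4] 24 -> 45
Changed element was NOT the old max.
  New max = max(old_max, new_val) = max(35, 45) = 45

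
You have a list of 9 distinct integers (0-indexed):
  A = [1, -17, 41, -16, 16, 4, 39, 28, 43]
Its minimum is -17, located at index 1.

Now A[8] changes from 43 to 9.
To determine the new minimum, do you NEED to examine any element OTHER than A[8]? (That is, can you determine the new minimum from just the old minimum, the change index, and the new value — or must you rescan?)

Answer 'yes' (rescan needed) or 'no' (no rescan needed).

Old min = -17 at index 1
Change at index 8: 43 -> 9
Index 8 was NOT the min. New min = min(-17, 9). No rescan of other elements needed.
Needs rescan: no

Answer: no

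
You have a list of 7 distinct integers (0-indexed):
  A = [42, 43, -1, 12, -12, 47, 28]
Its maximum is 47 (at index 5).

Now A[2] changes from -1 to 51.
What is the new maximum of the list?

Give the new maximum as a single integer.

Old max = 47 (at index 5)
Change: A[2] -1 -> 51
Changed element was NOT the old max.
  New max = max(old_max, new_val) = max(47, 51) = 51

Answer: 51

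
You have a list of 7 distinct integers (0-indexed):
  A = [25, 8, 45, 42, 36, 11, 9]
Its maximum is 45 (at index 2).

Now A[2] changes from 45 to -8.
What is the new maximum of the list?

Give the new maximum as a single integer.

Old max = 45 (at index 2)
Change: A[2] 45 -> -8
Changed element WAS the max -> may need rescan.
  Max of remaining elements: 42
  New max = max(-8, 42) = 42

Answer: 42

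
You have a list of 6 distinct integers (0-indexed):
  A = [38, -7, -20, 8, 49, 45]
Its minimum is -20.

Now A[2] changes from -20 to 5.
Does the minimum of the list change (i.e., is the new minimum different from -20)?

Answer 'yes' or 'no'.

Old min = -20
Change: A[2] -20 -> 5
Changed element was the min; new min must be rechecked.
New min = -7; changed? yes

Answer: yes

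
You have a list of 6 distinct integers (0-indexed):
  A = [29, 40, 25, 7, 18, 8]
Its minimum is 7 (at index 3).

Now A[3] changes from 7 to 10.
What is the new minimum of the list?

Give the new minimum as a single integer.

Answer: 8

Derivation:
Old min = 7 (at index 3)
Change: A[3] 7 -> 10
Changed element WAS the min. Need to check: is 10 still <= all others?
  Min of remaining elements: 8
  New min = min(10, 8) = 8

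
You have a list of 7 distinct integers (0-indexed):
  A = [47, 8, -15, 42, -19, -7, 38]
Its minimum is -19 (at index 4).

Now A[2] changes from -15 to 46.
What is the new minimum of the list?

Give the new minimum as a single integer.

Answer: -19

Derivation:
Old min = -19 (at index 4)
Change: A[2] -15 -> 46
Changed element was NOT the old min.
  New min = min(old_min, new_val) = min(-19, 46) = -19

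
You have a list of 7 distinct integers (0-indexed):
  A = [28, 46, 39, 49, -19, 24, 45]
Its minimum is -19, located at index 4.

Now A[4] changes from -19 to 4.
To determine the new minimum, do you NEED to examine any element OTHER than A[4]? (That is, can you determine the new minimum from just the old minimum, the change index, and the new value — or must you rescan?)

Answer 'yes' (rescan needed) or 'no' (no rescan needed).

Old min = -19 at index 4
Change at index 4: -19 -> 4
Index 4 WAS the min and new value 4 > old min -19. Must rescan other elements to find the new min.
Needs rescan: yes

Answer: yes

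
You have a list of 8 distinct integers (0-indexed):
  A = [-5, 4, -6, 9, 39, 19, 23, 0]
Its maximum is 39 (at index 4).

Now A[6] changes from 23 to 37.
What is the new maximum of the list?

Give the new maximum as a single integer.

Answer: 39

Derivation:
Old max = 39 (at index 4)
Change: A[6] 23 -> 37
Changed element was NOT the old max.
  New max = max(old_max, new_val) = max(39, 37) = 39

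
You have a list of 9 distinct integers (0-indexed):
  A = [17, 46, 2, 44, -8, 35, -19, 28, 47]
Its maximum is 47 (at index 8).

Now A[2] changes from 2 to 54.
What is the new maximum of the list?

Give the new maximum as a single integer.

Old max = 47 (at index 8)
Change: A[2] 2 -> 54
Changed element was NOT the old max.
  New max = max(old_max, new_val) = max(47, 54) = 54

Answer: 54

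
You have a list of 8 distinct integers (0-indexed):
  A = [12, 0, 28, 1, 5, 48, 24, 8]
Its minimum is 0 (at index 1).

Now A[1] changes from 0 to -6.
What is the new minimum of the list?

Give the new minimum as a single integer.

Old min = 0 (at index 1)
Change: A[1] 0 -> -6
Changed element WAS the min. Need to check: is -6 still <= all others?
  Min of remaining elements: 1
  New min = min(-6, 1) = -6

Answer: -6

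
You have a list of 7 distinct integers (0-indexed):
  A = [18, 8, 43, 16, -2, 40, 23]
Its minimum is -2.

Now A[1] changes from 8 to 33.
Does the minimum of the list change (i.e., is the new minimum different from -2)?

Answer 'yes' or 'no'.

Old min = -2
Change: A[1] 8 -> 33
Changed element was NOT the min; min changes only if 33 < -2.
New min = -2; changed? no

Answer: no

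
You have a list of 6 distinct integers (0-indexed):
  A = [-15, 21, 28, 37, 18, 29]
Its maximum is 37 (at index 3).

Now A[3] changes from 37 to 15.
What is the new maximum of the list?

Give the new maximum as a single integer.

Answer: 29

Derivation:
Old max = 37 (at index 3)
Change: A[3] 37 -> 15
Changed element WAS the max -> may need rescan.
  Max of remaining elements: 29
  New max = max(15, 29) = 29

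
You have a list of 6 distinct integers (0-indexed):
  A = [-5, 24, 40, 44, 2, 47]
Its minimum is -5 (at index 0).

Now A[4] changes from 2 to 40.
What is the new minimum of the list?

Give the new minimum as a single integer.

Answer: -5

Derivation:
Old min = -5 (at index 0)
Change: A[4] 2 -> 40
Changed element was NOT the old min.
  New min = min(old_min, new_val) = min(-5, 40) = -5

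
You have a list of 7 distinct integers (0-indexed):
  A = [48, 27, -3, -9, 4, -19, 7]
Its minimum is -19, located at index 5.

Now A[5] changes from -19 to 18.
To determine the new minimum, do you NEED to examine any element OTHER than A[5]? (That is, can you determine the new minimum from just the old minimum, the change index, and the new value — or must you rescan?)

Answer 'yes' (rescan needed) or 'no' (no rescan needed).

Old min = -19 at index 5
Change at index 5: -19 -> 18
Index 5 WAS the min and new value 18 > old min -19. Must rescan other elements to find the new min.
Needs rescan: yes

Answer: yes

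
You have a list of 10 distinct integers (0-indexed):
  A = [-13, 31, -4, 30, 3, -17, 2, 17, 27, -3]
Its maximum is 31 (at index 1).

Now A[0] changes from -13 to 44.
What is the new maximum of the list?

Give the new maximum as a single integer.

Answer: 44

Derivation:
Old max = 31 (at index 1)
Change: A[0] -13 -> 44
Changed element was NOT the old max.
  New max = max(old_max, new_val) = max(31, 44) = 44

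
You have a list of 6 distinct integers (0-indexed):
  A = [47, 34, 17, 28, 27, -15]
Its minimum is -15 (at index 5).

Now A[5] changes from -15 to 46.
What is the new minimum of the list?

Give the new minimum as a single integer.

Answer: 17

Derivation:
Old min = -15 (at index 5)
Change: A[5] -15 -> 46
Changed element WAS the min. Need to check: is 46 still <= all others?
  Min of remaining elements: 17
  New min = min(46, 17) = 17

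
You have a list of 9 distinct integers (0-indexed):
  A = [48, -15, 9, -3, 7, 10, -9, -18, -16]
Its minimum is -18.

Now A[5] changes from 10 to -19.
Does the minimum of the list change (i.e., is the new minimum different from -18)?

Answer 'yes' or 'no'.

Answer: yes

Derivation:
Old min = -18
Change: A[5] 10 -> -19
Changed element was NOT the min; min changes only if -19 < -18.
New min = -19; changed? yes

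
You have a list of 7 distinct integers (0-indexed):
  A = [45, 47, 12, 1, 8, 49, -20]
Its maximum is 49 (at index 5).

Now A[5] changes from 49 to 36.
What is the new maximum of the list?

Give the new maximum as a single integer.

Old max = 49 (at index 5)
Change: A[5] 49 -> 36
Changed element WAS the max -> may need rescan.
  Max of remaining elements: 47
  New max = max(36, 47) = 47

Answer: 47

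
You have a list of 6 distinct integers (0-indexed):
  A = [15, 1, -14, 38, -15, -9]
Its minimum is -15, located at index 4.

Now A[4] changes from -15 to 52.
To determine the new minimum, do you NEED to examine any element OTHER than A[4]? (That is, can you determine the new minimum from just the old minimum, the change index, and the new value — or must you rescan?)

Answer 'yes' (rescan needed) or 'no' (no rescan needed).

Old min = -15 at index 4
Change at index 4: -15 -> 52
Index 4 WAS the min and new value 52 > old min -15. Must rescan other elements to find the new min.
Needs rescan: yes

Answer: yes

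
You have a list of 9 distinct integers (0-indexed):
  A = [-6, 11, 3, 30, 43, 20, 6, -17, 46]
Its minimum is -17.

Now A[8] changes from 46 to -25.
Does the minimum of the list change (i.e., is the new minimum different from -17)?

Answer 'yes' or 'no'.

Answer: yes

Derivation:
Old min = -17
Change: A[8] 46 -> -25
Changed element was NOT the min; min changes only if -25 < -17.
New min = -25; changed? yes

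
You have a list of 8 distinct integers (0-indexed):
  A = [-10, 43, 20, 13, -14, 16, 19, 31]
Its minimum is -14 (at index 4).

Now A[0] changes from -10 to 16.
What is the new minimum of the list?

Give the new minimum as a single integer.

Old min = -14 (at index 4)
Change: A[0] -10 -> 16
Changed element was NOT the old min.
  New min = min(old_min, new_val) = min(-14, 16) = -14

Answer: -14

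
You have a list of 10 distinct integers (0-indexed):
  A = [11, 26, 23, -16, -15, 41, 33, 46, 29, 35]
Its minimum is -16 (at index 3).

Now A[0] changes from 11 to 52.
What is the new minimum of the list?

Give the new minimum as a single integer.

Answer: -16

Derivation:
Old min = -16 (at index 3)
Change: A[0] 11 -> 52
Changed element was NOT the old min.
  New min = min(old_min, new_val) = min(-16, 52) = -16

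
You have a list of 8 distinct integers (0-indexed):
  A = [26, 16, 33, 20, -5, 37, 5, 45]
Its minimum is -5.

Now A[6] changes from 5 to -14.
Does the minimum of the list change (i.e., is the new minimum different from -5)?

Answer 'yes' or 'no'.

Answer: yes

Derivation:
Old min = -5
Change: A[6] 5 -> -14
Changed element was NOT the min; min changes only if -14 < -5.
New min = -14; changed? yes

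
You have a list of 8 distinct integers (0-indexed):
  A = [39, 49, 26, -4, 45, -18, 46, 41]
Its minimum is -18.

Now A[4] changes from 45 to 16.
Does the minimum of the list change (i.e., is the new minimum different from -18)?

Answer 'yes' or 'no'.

Answer: no

Derivation:
Old min = -18
Change: A[4] 45 -> 16
Changed element was NOT the min; min changes only if 16 < -18.
New min = -18; changed? no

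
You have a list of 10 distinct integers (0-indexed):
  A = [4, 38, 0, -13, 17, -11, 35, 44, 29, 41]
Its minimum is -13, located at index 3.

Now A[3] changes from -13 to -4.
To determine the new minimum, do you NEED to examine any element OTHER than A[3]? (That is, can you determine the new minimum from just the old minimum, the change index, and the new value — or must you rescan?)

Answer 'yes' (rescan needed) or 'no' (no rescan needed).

Answer: yes

Derivation:
Old min = -13 at index 3
Change at index 3: -13 -> -4
Index 3 WAS the min and new value -4 > old min -13. Must rescan other elements to find the new min.
Needs rescan: yes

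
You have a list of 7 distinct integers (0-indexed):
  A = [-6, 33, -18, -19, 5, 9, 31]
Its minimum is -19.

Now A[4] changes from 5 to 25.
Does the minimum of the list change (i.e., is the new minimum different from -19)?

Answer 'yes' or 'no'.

Old min = -19
Change: A[4] 5 -> 25
Changed element was NOT the min; min changes only if 25 < -19.
New min = -19; changed? no

Answer: no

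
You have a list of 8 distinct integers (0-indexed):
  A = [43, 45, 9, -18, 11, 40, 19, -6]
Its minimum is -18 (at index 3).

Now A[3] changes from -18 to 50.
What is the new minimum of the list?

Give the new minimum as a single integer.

Old min = -18 (at index 3)
Change: A[3] -18 -> 50
Changed element WAS the min. Need to check: is 50 still <= all others?
  Min of remaining elements: -6
  New min = min(50, -6) = -6

Answer: -6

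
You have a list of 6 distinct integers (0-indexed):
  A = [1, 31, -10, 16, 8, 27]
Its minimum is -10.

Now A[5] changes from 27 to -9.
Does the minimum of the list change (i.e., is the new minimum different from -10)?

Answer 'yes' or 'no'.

Answer: no

Derivation:
Old min = -10
Change: A[5] 27 -> -9
Changed element was NOT the min; min changes only if -9 < -10.
New min = -10; changed? no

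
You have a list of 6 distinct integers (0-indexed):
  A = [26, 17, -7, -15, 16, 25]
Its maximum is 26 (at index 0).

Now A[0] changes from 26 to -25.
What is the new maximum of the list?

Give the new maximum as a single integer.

Old max = 26 (at index 0)
Change: A[0] 26 -> -25
Changed element WAS the max -> may need rescan.
  Max of remaining elements: 25
  New max = max(-25, 25) = 25

Answer: 25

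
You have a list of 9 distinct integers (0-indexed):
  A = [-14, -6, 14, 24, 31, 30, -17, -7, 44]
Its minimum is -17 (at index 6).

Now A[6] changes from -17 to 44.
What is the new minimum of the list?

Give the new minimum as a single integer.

Answer: -14

Derivation:
Old min = -17 (at index 6)
Change: A[6] -17 -> 44
Changed element WAS the min. Need to check: is 44 still <= all others?
  Min of remaining elements: -14
  New min = min(44, -14) = -14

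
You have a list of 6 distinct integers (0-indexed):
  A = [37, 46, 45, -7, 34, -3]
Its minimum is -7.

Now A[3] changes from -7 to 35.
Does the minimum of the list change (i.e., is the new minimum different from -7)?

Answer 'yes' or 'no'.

Answer: yes

Derivation:
Old min = -7
Change: A[3] -7 -> 35
Changed element was the min; new min must be rechecked.
New min = -3; changed? yes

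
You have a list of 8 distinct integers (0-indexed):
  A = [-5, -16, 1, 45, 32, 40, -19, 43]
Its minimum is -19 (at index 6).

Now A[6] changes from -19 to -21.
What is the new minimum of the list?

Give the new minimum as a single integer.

Old min = -19 (at index 6)
Change: A[6] -19 -> -21
Changed element WAS the min. Need to check: is -21 still <= all others?
  Min of remaining elements: -16
  New min = min(-21, -16) = -21

Answer: -21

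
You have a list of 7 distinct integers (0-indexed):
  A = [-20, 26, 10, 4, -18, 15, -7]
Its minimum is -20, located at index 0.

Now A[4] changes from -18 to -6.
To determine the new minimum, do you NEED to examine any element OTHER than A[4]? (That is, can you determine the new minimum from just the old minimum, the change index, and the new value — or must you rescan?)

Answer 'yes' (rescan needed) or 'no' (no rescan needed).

Old min = -20 at index 0
Change at index 4: -18 -> -6
Index 4 was NOT the min. New min = min(-20, -6). No rescan of other elements needed.
Needs rescan: no

Answer: no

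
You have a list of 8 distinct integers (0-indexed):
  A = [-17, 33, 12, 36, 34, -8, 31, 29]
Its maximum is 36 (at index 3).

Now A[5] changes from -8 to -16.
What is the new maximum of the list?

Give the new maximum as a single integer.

Old max = 36 (at index 3)
Change: A[5] -8 -> -16
Changed element was NOT the old max.
  New max = max(old_max, new_val) = max(36, -16) = 36

Answer: 36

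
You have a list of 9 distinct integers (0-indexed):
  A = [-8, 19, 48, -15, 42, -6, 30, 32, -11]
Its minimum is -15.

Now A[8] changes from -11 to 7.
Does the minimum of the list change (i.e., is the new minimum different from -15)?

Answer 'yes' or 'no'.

Old min = -15
Change: A[8] -11 -> 7
Changed element was NOT the min; min changes only if 7 < -15.
New min = -15; changed? no

Answer: no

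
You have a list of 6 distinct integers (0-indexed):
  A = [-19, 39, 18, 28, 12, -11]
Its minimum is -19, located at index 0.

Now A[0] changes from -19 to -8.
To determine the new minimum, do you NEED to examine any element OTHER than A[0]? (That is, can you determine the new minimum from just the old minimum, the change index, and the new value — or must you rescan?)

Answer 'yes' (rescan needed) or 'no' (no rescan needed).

Answer: yes

Derivation:
Old min = -19 at index 0
Change at index 0: -19 -> -8
Index 0 WAS the min and new value -8 > old min -19. Must rescan other elements to find the new min.
Needs rescan: yes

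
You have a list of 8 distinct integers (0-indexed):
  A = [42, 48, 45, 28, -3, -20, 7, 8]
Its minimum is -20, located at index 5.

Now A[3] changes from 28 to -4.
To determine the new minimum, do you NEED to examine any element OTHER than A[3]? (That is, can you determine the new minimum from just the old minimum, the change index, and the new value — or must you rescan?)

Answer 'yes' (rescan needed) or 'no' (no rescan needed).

Old min = -20 at index 5
Change at index 3: 28 -> -4
Index 3 was NOT the min. New min = min(-20, -4). No rescan of other elements needed.
Needs rescan: no

Answer: no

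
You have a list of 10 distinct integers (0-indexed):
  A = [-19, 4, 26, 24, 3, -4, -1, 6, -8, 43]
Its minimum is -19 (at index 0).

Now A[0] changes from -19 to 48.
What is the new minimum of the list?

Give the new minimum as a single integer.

Answer: -8

Derivation:
Old min = -19 (at index 0)
Change: A[0] -19 -> 48
Changed element WAS the min. Need to check: is 48 still <= all others?
  Min of remaining elements: -8
  New min = min(48, -8) = -8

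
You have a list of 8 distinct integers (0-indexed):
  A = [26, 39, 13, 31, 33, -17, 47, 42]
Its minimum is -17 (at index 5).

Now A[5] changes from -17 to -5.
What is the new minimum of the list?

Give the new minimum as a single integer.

Answer: -5

Derivation:
Old min = -17 (at index 5)
Change: A[5] -17 -> -5
Changed element WAS the min. Need to check: is -5 still <= all others?
  Min of remaining elements: 13
  New min = min(-5, 13) = -5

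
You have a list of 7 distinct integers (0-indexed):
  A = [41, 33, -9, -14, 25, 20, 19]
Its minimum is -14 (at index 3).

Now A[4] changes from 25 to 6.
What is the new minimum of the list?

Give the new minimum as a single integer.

Answer: -14

Derivation:
Old min = -14 (at index 3)
Change: A[4] 25 -> 6
Changed element was NOT the old min.
  New min = min(old_min, new_val) = min(-14, 6) = -14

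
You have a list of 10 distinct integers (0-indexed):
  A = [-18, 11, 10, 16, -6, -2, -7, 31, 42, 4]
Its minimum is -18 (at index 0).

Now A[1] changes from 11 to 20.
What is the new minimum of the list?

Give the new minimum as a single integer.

Old min = -18 (at index 0)
Change: A[1] 11 -> 20
Changed element was NOT the old min.
  New min = min(old_min, new_val) = min(-18, 20) = -18

Answer: -18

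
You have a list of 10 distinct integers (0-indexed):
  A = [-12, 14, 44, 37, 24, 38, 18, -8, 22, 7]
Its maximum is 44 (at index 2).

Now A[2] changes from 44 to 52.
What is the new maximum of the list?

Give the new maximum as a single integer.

Answer: 52

Derivation:
Old max = 44 (at index 2)
Change: A[2] 44 -> 52
Changed element WAS the max -> may need rescan.
  Max of remaining elements: 38
  New max = max(52, 38) = 52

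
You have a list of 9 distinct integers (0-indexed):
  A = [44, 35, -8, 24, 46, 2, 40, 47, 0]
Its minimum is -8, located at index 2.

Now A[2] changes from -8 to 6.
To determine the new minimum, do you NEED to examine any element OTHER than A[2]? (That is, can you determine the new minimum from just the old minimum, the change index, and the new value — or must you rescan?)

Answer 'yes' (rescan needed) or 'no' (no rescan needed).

Answer: yes

Derivation:
Old min = -8 at index 2
Change at index 2: -8 -> 6
Index 2 WAS the min and new value 6 > old min -8. Must rescan other elements to find the new min.
Needs rescan: yes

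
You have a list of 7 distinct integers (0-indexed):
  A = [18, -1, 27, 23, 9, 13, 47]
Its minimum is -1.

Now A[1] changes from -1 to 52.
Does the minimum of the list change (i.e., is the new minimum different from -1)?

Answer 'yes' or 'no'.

Answer: yes

Derivation:
Old min = -1
Change: A[1] -1 -> 52
Changed element was the min; new min must be rechecked.
New min = 9; changed? yes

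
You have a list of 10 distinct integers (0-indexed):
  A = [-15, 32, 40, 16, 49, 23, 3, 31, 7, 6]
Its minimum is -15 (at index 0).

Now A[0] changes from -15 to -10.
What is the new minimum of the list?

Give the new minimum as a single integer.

Old min = -15 (at index 0)
Change: A[0] -15 -> -10
Changed element WAS the min. Need to check: is -10 still <= all others?
  Min of remaining elements: 3
  New min = min(-10, 3) = -10

Answer: -10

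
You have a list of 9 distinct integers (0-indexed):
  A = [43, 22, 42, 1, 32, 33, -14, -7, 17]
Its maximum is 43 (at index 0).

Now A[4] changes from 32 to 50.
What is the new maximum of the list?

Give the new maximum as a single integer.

Old max = 43 (at index 0)
Change: A[4] 32 -> 50
Changed element was NOT the old max.
  New max = max(old_max, new_val) = max(43, 50) = 50

Answer: 50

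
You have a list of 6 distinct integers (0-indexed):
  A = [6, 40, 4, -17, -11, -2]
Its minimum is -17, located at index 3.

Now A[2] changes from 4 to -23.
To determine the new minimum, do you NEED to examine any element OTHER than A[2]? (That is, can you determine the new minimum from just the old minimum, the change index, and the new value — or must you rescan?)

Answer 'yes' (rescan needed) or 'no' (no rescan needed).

Old min = -17 at index 3
Change at index 2: 4 -> -23
Index 2 was NOT the min. New min = min(-17, -23). No rescan of other elements needed.
Needs rescan: no

Answer: no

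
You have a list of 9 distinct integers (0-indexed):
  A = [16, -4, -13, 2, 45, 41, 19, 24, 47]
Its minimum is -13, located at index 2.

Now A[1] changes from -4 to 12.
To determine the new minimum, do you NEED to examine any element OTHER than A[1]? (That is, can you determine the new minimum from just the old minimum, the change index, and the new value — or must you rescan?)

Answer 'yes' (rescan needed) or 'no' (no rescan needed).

Old min = -13 at index 2
Change at index 1: -4 -> 12
Index 1 was NOT the min. New min = min(-13, 12). No rescan of other elements needed.
Needs rescan: no

Answer: no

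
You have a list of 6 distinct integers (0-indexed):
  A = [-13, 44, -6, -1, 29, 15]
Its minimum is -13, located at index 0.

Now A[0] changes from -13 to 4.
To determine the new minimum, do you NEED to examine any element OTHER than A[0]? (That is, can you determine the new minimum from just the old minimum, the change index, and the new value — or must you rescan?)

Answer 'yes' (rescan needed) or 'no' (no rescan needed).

Answer: yes

Derivation:
Old min = -13 at index 0
Change at index 0: -13 -> 4
Index 0 WAS the min and new value 4 > old min -13. Must rescan other elements to find the new min.
Needs rescan: yes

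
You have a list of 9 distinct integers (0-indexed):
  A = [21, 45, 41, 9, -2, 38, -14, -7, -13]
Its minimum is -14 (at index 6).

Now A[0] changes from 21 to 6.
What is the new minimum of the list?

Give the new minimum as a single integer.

Old min = -14 (at index 6)
Change: A[0] 21 -> 6
Changed element was NOT the old min.
  New min = min(old_min, new_val) = min(-14, 6) = -14

Answer: -14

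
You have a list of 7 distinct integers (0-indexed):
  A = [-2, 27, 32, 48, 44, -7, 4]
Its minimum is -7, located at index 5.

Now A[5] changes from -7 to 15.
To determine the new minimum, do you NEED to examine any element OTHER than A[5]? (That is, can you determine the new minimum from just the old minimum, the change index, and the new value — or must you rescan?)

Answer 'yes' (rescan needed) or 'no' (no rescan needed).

Old min = -7 at index 5
Change at index 5: -7 -> 15
Index 5 WAS the min and new value 15 > old min -7. Must rescan other elements to find the new min.
Needs rescan: yes

Answer: yes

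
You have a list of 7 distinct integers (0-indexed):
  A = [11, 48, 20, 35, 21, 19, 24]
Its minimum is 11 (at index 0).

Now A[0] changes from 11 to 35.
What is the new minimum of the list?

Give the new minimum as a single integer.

Answer: 19

Derivation:
Old min = 11 (at index 0)
Change: A[0] 11 -> 35
Changed element WAS the min. Need to check: is 35 still <= all others?
  Min of remaining elements: 19
  New min = min(35, 19) = 19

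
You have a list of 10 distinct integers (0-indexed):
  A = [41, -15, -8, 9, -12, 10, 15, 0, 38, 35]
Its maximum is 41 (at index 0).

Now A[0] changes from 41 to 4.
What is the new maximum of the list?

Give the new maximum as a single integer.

Answer: 38

Derivation:
Old max = 41 (at index 0)
Change: A[0] 41 -> 4
Changed element WAS the max -> may need rescan.
  Max of remaining elements: 38
  New max = max(4, 38) = 38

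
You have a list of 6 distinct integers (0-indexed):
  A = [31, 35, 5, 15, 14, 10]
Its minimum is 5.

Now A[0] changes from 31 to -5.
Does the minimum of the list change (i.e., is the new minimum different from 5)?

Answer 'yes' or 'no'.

Old min = 5
Change: A[0] 31 -> -5
Changed element was NOT the min; min changes only if -5 < 5.
New min = -5; changed? yes

Answer: yes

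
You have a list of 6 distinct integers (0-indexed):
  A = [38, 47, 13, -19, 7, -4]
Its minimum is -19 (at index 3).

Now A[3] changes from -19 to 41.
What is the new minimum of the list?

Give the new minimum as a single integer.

Answer: -4

Derivation:
Old min = -19 (at index 3)
Change: A[3] -19 -> 41
Changed element WAS the min. Need to check: is 41 still <= all others?
  Min of remaining elements: -4
  New min = min(41, -4) = -4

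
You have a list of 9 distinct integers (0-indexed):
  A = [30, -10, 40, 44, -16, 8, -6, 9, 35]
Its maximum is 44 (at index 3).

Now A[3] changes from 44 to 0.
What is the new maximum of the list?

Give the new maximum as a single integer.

Answer: 40

Derivation:
Old max = 44 (at index 3)
Change: A[3] 44 -> 0
Changed element WAS the max -> may need rescan.
  Max of remaining elements: 40
  New max = max(0, 40) = 40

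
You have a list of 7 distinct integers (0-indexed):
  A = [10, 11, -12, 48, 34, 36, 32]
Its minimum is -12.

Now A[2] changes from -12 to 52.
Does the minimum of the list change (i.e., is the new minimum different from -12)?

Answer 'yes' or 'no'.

Old min = -12
Change: A[2] -12 -> 52
Changed element was the min; new min must be rechecked.
New min = 10; changed? yes

Answer: yes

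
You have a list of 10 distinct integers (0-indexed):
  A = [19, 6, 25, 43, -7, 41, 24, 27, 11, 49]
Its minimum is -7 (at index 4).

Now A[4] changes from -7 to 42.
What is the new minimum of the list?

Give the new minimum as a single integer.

Old min = -7 (at index 4)
Change: A[4] -7 -> 42
Changed element WAS the min. Need to check: is 42 still <= all others?
  Min of remaining elements: 6
  New min = min(42, 6) = 6

Answer: 6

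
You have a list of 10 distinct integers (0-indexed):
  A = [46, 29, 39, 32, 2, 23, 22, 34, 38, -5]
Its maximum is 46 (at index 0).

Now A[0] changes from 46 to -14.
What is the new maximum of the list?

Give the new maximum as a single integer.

Old max = 46 (at index 0)
Change: A[0] 46 -> -14
Changed element WAS the max -> may need rescan.
  Max of remaining elements: 39
  New max = max(-14, 39) = 39

Answer: 39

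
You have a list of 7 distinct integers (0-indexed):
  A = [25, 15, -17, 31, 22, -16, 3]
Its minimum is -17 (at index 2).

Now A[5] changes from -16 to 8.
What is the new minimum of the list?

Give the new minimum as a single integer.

Old min = -17 (at index 2)
Change: A[5] -16 -> 8
Changed element was NOT the old min.
  New min = min(old_min, new_val) = min(-17, 8) = -17

Answer: -17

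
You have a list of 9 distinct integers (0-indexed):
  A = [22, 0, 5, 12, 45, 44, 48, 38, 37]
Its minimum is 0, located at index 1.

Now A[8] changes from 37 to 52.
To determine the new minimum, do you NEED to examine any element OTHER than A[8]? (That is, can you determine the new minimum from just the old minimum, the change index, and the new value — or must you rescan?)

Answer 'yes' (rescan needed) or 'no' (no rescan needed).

Old min = 0 at index 1
Change at index 8: 37 -> 52
Index 8 was NOT the min. New min = min(0, 52). No rescan of other elements needed.
Needs rescan: no

Answer: no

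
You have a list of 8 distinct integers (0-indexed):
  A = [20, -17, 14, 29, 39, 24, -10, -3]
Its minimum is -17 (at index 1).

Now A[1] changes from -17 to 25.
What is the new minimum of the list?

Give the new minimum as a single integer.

Old min = -17 (at index 1)
Change: A[1] -17 -> 25
Changed element WAS the min. Need to check: is 25 still <= all others?
  Min of remaining elements: -10
  New min = min(25, -10) = -10

Answer: -10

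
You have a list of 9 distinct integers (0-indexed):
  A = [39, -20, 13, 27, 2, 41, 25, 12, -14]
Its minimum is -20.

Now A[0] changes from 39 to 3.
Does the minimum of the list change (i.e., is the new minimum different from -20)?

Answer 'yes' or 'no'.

Answer: no

Derivation:
Old min = -20
Change: A[0] 39 -> 3
Changed element was NOT the min; min changes only if 3 < -20.
New min = -20; changed? no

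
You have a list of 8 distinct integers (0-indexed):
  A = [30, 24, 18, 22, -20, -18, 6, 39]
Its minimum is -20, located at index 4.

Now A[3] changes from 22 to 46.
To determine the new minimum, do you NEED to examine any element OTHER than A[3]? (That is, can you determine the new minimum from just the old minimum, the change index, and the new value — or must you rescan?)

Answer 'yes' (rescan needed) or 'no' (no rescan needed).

Answer: no

Derivation:
Old min = -20 at index 4
Change at index 3: 22 -> 46
Index 3 was NOT the min. New min = min(-20, 46). No rescan of other elements needed.
Needs rescan: no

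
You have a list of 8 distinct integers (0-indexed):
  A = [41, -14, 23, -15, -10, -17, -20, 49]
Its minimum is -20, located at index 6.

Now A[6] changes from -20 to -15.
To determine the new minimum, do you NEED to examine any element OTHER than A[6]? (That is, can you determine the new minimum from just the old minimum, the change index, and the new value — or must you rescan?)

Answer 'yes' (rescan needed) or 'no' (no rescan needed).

Old min = -20 at index 6
Change at index 6: -20 -> -15
Index 6 WAS the min and new value -15 > old min -20. Must rescan other elements to find the new min.
Needs rescan: yes

Answer: yes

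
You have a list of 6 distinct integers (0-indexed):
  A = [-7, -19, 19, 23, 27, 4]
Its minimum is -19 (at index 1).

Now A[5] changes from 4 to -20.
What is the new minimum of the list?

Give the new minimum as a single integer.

Old min = -19 (at index 1)
Change: A[5] 4 -> -20
Changed element was NOT the old min.
  New min = min(old_min, new_val) = min(-19, -20) = -20

Answer: -20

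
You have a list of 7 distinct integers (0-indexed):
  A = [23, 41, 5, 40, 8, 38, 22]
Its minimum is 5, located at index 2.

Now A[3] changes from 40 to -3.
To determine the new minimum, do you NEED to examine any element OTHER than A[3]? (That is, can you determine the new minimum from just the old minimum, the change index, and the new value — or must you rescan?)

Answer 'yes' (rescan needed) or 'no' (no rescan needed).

Answer: no

Derivation:
Old min = 5 at index 2
Change at index 3: 40 -> -3
Index 3 was NOT the min. New min = min(5, -3). No rescan of other elements needed.
Needs rescan: no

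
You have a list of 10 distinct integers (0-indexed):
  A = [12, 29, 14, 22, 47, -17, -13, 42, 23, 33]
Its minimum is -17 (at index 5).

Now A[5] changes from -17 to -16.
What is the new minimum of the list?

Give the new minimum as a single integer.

Answer: -16

Derivation:
Old min = -17 (at index 5)
Change: A[5] -17 -> -16
Changed element WAS the min. Need to check: is -16 still <= all others?
  Min of remaining elements: -13
  New min = min(-16, -13) = -16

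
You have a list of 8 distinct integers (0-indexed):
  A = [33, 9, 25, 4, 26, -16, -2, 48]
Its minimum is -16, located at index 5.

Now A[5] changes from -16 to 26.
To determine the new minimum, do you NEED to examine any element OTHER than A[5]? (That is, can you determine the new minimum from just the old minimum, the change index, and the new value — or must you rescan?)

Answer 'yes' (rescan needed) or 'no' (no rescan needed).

Old min = -16 at index 5
Change at index 5: -16 -> 26
Index 5 WAS the min and new value 26 > old min -16. Must rescan other elements to find the new min.
Needs rescan: yes

Answer: yes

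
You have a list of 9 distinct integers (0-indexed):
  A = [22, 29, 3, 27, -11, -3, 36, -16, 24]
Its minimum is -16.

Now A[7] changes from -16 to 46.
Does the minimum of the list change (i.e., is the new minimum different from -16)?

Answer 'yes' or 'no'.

Old min = -16
Change: A[7] -16 -> 46
Changed element was the min; new min must be rechecked.
New min = -11; changed? yes

Answer: yes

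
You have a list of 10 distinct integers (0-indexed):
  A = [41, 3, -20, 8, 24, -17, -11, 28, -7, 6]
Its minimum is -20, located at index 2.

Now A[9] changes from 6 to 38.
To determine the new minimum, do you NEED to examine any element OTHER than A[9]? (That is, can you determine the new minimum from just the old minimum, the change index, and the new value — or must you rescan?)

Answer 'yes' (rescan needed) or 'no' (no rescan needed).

Old min = -20 at index 2
Change at index 9: 6 -> 38
Index 9 was NOT the min. New min = min(-20, 38). No rescan of other elements needed.
Needs rescan: no

Answer: no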